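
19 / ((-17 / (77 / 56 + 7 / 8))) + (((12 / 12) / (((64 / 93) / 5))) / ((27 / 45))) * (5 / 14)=27571/15232 = 1.81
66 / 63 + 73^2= 111931/21 = 5330.05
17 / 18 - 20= -343/18 = -19.06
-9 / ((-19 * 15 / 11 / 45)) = 297/19 = 15.63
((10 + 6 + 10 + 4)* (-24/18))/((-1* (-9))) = -40/9 = -4.44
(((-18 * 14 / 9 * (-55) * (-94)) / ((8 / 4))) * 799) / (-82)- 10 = 28915400/41 = 705253.66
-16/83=-0.19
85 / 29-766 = -763.07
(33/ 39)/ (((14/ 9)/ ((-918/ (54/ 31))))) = -52173/182 = -286.66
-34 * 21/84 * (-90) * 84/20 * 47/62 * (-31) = -151011/2 = -75505.50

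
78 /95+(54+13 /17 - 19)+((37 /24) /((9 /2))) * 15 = 2425871/58140 = 41.72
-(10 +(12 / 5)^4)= -26986/625 = -43.18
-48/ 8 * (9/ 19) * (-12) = 648/19 = 34.11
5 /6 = 0.83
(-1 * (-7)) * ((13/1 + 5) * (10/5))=252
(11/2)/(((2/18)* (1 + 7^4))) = 99/4804 = 0.02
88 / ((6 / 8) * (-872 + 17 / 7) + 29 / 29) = -2464/18233 = -0.14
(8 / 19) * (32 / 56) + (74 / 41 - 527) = -2862577/5453 = -524.95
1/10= 0.10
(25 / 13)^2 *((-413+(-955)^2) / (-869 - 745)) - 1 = -21924241/10491 = -2089.81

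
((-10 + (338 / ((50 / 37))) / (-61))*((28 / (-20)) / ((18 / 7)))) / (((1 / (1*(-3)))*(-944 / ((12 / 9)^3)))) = 2107294/36439875 = 0.06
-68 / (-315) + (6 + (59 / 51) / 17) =572057/91035 = 6.28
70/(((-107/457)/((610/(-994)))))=1393850/7597 = 183.47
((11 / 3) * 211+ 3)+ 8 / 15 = 3886/5 = 777.20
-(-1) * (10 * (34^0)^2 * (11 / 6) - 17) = 4/3 = 1.33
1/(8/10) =5/4 = 1.25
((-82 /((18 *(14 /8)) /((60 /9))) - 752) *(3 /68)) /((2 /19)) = -345344/1071 = -322.45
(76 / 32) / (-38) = -1/16 = -0.06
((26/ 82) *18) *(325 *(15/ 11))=1140750/451 = 2529.38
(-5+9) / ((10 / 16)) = 32/5 = 6.40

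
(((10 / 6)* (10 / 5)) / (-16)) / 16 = -5/384 = -0.01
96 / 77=1.25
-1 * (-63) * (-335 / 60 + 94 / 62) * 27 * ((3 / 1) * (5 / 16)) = -12868065/1984 = -6485.92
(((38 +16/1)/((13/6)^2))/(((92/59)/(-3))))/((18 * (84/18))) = -14337/54418 = -0.26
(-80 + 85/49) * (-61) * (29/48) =6784115/2352 = 2884.40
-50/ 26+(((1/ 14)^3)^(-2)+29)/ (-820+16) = -9367.05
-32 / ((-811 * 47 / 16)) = 512/38117 = 0.01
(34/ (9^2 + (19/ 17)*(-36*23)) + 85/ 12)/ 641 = 404413/36806220 = 0.01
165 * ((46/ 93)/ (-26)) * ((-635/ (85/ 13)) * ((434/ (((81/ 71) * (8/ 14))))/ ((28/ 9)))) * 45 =399227675/136 = 2935497.61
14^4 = 38416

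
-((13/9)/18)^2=-169/26244 = -0.01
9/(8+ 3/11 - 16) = -99/85 = -1.16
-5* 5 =-25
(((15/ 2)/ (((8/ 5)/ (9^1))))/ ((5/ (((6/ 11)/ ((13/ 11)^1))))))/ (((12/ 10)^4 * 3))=3125/4992 = 0.63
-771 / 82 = -9.40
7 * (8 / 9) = 56/9 = 6.22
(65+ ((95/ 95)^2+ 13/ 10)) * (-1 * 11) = -7403/10 = -740.30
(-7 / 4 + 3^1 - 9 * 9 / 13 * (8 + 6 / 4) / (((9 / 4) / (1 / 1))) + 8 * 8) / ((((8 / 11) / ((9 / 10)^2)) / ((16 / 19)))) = 72171/1976 = 36.52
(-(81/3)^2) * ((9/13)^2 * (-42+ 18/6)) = 177147/13 = 13626.69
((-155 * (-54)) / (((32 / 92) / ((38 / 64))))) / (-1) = -1828845/128 = -14287.85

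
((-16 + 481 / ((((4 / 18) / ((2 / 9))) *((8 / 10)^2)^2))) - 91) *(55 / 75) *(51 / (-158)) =-51094571/202240 = -252.64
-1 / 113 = -0.01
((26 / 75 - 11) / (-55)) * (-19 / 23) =-15181/94875 = -0.16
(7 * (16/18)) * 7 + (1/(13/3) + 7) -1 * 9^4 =-761695/117 = -6510.21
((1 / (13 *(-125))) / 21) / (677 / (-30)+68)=-2/3100825 = 0.00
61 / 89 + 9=862/89 = 9.69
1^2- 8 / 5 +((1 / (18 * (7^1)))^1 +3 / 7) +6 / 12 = 106/315 = 0.34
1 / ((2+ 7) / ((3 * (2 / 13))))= 2/39 = 0.05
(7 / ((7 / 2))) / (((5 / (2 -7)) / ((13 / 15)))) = -1.73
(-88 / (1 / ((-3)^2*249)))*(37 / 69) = -2432232/23 = -105749.22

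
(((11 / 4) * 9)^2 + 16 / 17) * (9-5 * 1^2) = 2454.01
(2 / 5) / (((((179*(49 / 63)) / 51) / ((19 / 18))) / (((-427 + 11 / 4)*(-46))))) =37821039/12530 = 3018.44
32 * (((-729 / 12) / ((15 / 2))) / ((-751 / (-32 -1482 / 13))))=-189216/3755 = -50.39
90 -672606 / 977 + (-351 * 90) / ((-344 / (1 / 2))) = -552.52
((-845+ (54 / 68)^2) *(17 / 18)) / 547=-976091/669528 = -1.46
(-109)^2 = 11881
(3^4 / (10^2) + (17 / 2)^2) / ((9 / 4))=7306/225 = 32.47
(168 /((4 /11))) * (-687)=-317394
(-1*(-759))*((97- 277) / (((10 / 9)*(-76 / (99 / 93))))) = 2028807/1178 = 1722.25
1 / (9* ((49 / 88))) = 88/441 = 0.20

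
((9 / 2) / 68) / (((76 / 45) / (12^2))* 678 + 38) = 1215/843676 = 0.00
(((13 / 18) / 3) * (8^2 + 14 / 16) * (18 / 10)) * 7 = 15743/80 = 196.79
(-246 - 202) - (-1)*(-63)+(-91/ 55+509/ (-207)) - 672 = -13515287/11385 = -1187.11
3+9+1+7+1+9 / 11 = 240/11 = 21.82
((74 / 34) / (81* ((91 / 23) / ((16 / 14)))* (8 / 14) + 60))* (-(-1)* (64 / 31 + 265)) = 828874/314061 = 2.64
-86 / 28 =-43/14 = -3.07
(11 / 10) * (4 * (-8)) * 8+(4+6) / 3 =-4174/15 = -278.27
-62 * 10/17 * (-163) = 101060/17 = 5944.71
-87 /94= -0.93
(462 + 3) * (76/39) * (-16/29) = -188480/377 = -499.95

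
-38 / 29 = -1.31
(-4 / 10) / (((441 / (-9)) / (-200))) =-80/49 = -1.63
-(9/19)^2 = -81/361 = -0.22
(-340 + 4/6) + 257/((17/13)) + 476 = 16993/51 = 333.20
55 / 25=11/5 = 2.20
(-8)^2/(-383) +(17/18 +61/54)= 19720/10341 = 1.91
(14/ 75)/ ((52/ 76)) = 266/975 = 0.27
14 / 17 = 0.82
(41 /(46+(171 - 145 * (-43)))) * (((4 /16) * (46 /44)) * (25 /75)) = 943/1703328 = 0.00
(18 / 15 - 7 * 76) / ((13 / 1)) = -2654/65 = -40.83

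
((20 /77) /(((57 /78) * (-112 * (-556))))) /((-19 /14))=-65/15455132 = 0.00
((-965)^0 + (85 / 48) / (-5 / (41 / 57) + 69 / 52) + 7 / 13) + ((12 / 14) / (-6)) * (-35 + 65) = -5727965/1870596 = -3.06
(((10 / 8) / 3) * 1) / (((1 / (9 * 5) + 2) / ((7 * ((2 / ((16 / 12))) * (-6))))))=-675/52 = -12.98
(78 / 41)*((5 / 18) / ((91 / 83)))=0.48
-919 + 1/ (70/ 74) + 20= -31428/35 = -897.94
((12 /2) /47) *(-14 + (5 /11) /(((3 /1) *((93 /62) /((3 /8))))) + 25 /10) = -1513/1034 = -1.46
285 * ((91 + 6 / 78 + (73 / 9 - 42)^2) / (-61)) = -5791.26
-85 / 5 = -17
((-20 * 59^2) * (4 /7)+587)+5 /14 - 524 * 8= -86775/2 = -43387.50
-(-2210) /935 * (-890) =-2103.64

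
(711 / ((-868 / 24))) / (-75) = 1422/5425 = 0.26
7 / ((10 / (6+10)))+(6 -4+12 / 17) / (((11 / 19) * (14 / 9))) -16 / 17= 86809/6545 = 13.26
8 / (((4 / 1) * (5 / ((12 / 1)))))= 24/5 = 4.80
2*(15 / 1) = 30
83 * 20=1660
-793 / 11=-72.09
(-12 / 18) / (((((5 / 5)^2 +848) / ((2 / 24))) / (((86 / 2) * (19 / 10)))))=-0.01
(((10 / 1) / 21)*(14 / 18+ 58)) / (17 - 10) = 5290/1323 = 4.00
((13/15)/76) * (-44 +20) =-26/95 = -0.27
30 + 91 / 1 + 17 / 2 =259/2 = 129.50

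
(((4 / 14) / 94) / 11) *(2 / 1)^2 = 4/3619 = 0.00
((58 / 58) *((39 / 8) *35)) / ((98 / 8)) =195/14 = 13.93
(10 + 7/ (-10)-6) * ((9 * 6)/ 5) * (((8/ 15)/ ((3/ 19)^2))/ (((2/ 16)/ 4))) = 3049728/125 = 24397.82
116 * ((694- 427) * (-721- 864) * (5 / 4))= -61363275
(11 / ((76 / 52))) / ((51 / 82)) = 11726/969 = 12.10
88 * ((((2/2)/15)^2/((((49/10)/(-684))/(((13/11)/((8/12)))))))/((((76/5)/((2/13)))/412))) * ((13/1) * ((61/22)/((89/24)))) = -3922.96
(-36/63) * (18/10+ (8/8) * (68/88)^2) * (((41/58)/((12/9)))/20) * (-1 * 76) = 13556937/4912600 = 2.76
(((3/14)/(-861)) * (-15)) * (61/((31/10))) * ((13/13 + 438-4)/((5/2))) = 796050/62279 = 12.78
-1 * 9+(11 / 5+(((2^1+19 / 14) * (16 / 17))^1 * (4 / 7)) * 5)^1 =9278/4165 = 2.23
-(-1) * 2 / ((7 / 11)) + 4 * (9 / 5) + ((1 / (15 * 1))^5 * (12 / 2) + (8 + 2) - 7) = 23641889/1771875 = 13.34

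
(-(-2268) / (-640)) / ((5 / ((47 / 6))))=-8883/1600 = -5.55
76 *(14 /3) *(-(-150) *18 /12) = 79800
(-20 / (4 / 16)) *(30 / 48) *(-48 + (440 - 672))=14000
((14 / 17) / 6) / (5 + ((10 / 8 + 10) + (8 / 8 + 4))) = 28/4335 = 0.01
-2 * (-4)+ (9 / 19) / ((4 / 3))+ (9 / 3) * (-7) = -961/76 = -12.64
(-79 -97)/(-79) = 176/79 = 2.23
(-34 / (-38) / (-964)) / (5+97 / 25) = -425/4066152 = 0.00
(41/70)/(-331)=-41/23170 = 0.00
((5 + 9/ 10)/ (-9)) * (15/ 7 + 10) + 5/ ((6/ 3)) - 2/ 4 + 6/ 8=-1313/252 = -5.21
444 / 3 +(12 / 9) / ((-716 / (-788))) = 80264/537 = 149.47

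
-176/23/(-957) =16/2001 = 0.01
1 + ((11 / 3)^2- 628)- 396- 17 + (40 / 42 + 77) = -59762/63 = -948.60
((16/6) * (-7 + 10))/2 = 4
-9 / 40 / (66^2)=-1/19360 = 0.00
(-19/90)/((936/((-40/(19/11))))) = 11/2106 = 0.01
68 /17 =4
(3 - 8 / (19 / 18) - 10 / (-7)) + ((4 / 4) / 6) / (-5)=-12703/3990 = -3.18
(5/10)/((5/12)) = 6/5 = 1.20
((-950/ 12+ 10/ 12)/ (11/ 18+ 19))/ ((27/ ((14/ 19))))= -6580/60363 = -0.11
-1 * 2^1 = -2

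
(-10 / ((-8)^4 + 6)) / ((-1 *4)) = 5/8204 = 0.00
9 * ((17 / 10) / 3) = 51/10 = 5.10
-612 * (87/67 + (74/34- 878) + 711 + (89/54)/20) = 201054029/2010 = 100026.88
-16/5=-3.20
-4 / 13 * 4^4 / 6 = -512/39 = -13.13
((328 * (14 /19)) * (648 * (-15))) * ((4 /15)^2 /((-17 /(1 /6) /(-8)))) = -21159936/1615 = -13102.13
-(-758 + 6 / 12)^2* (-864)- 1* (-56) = 495768656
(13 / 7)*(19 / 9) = 247/63 = 3.92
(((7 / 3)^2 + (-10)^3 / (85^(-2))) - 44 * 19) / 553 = -13066.60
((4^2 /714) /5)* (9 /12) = 2/595 = 0.00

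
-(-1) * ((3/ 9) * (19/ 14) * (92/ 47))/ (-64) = -437/31584 = -0.01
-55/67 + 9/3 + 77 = 5305/67 = 79.18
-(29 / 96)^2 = -841/9216 = -0.09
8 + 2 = 10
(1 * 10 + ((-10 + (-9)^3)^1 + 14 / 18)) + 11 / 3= -6521/9 = -724.56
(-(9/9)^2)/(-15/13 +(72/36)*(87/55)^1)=-715/1437 = -0.50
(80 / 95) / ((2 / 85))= 680/19 = 35.79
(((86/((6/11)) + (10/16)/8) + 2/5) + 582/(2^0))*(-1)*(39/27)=-9237007/8640 = -1069.10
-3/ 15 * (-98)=98/5 = 19.60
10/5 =2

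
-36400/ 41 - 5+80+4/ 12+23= -97105/123 = -789.47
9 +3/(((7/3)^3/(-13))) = 2034/343 = 5.93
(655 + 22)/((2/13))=8801/2 = 4400.50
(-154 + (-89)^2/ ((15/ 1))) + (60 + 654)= 16321/15 = 1088.07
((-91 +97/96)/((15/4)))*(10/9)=-8639/324 = -26.66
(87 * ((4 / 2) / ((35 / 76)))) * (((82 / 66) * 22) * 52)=18795712/35 = 537020.34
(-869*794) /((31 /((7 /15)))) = -4829902/465 = -10386.89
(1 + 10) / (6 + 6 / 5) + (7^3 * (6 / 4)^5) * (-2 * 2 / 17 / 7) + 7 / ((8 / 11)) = -11689/153 = -76.40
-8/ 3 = -2.67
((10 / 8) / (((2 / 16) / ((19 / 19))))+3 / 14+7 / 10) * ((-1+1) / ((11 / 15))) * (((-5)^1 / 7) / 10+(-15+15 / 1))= 0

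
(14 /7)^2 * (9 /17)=36/17 = 2.12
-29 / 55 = -0.53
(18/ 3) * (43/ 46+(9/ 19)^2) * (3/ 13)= 173241/107939 = 1.60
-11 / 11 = -1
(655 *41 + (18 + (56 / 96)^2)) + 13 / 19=73527331/2736 = 26874.02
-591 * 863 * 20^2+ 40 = -204013160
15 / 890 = 3/178 = 0.02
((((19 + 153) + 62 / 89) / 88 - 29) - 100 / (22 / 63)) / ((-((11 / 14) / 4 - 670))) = -5727302/12240437 = -0.47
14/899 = 0.02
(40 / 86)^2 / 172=100/79507 = 0.00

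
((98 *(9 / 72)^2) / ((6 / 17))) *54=7497/32 = 234.28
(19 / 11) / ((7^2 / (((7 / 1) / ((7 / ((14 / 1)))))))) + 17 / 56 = 491/616 = 0.80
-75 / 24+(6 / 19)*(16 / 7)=-2557/1064 = -2.40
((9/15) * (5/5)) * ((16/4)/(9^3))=4/1215 = 0.00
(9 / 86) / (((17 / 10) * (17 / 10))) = 450/12427 = 0.04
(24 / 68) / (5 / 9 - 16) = -54/2363 = -0.02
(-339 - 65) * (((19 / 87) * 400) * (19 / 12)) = -55878.93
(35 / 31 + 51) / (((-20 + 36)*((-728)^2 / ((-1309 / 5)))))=-18887/11735360 = 0.00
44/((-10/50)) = -220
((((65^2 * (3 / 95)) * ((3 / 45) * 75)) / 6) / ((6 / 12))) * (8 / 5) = 6760/19 = 355.79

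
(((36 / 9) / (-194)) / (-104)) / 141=1/711204 = 0.00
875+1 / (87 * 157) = 11951626/13659 = 875.00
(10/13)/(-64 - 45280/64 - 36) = -4/4199 = 0.00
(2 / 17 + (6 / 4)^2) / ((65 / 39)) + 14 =5243/340 = 15.42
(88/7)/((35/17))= 1496/245 = 6.11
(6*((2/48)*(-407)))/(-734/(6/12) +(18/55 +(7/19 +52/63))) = 0.07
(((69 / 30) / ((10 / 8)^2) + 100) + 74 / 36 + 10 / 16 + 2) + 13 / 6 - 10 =884873/9000 = 98.32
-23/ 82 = -0.28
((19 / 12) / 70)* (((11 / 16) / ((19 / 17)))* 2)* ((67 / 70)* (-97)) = -1215313/470400 = -2.58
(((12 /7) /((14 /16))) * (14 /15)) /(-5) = -64/175 = -0.37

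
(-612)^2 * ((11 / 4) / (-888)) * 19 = -1630827/74 = -22038.20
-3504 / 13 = -269.54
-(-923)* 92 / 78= 1088.67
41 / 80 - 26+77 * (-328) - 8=-2023159/80 = -25289.49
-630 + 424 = -206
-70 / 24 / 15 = -7/36 = -0.19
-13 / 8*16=-26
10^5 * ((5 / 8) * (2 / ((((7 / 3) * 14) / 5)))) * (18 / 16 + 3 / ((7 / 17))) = 110390625/686 = 160919.28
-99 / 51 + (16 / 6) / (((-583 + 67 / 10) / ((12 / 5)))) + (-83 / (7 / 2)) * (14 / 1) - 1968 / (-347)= -656483165/1999761 = -328.28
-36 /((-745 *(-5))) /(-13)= 36/48425 = 0.00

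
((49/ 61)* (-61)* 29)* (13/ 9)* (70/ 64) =-646555/288 = -2244.98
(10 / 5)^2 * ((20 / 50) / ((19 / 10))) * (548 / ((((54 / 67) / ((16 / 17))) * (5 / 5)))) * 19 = 4699648/459 = 10238.88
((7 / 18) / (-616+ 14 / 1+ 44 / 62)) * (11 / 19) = -2387/6374880 = 0.00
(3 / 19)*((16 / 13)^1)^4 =196608/542659 = 0.36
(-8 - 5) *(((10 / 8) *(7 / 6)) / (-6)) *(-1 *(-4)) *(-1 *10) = -2275/18 = -126.39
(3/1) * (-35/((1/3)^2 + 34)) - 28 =-9541/307 = -31.08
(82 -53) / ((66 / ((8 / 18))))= 58/297 = 0.20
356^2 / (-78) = -1624.82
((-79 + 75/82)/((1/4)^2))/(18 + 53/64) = -3278336/49405 = -66.36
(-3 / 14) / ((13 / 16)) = -24/91 = -0.26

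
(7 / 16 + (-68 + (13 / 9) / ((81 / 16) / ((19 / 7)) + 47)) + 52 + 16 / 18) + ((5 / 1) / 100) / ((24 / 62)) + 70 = 55.49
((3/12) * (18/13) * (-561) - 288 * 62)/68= -469305/1768 = -265.44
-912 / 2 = -456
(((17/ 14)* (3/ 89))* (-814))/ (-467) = 20757/290941 = 0.07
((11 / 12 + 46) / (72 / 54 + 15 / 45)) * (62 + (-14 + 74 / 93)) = 1277447/930 = 1373.60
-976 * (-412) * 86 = 34581632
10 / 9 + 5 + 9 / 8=521/72 = 7.24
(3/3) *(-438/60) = -73/10 = -7.30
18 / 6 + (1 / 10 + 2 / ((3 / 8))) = 253/30 = 8.43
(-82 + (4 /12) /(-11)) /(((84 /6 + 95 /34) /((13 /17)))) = -70382/18843 = -3.74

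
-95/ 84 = -1.13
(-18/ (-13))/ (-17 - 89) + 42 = 28929/689 = 41.99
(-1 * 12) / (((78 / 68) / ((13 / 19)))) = -136/19 = -7.16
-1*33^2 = -1089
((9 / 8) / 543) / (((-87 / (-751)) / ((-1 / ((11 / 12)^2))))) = -13518/635129 = -0.02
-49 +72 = 23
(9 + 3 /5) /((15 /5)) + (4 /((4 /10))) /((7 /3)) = 262/35 = 7.49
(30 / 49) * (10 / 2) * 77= 1650/7 = 235.71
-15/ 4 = -3.75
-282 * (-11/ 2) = 1551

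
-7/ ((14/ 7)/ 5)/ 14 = -5/4 = -1.25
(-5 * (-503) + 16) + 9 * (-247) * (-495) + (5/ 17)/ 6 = 112497437/102 = 1102916.05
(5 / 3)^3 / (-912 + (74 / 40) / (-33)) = -27500/5417613 = -0.01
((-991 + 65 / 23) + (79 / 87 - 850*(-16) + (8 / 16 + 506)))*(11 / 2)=577534925/8004 = 72155.79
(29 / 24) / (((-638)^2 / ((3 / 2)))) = 1/224576 = 0.00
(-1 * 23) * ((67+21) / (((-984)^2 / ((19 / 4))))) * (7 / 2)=-33649/968256 = -0.03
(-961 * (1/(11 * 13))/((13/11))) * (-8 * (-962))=-43762.46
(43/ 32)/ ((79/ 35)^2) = 0.26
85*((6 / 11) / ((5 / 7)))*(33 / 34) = 63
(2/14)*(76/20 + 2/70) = 0.55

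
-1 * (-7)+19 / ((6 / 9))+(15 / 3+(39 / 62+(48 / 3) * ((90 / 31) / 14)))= 9645/217 = 44.45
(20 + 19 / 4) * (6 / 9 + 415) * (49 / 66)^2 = 2994047/528 = 5670.54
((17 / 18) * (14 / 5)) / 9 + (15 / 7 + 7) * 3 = 78593/2835 = 27.72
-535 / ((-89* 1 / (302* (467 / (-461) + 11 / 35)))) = -364308036/287203 = -1268.47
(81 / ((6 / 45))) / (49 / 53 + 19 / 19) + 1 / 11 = 236183/748 = 315.75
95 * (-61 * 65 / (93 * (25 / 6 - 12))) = 753350/1457 = 517.06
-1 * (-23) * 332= 7636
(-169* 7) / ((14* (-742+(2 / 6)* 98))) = 507/4256 = 0.12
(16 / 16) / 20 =0.05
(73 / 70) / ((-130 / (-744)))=13578/2275 = 5.97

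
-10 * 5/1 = -50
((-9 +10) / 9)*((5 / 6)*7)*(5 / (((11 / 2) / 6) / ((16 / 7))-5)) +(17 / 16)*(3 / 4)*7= 2478679/508608 = 4.87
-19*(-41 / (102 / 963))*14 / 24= 583471/136 = 4290.23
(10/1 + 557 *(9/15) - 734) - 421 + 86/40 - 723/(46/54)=-762399/460 = -1657.39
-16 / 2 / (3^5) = -8/243 = -0.03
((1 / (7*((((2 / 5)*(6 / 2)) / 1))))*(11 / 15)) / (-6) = -11/756 = -0.01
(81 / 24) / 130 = 27/1040 = 0.03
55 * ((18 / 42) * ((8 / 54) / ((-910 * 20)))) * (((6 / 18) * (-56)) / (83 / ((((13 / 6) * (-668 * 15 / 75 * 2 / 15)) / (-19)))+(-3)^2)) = 29392/409167045 = 0.00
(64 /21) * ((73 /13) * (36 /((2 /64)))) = 1794048/91 = 19714.81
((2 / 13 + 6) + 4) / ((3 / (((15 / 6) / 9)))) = 110/117 = 0.94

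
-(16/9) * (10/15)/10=-16/135 = -0.12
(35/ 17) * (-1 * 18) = -630/17 = -37.06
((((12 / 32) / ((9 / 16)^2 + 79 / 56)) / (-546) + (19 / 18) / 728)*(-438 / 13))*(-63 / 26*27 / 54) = 9346263/217590880 = 0.04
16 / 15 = 1.07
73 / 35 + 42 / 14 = 178/35 = 5.09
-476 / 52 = -119/13 = -9.15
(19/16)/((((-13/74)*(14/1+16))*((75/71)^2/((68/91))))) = -60244991/399262500 = -0.15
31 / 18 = 1.72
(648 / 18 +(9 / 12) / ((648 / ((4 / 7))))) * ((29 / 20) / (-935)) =-1578557/28274400 = -0.06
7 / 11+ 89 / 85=1574/935 = 1.68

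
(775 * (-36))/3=-9300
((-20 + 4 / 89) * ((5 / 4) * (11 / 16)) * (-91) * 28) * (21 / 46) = 81666585/4094 = 19947.87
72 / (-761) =-72/761 = -0.09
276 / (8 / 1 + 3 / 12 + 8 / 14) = 7728/247 = 31.29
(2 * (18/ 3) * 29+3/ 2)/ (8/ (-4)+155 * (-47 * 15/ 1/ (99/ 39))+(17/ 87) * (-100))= -668943/82434578 = -0.01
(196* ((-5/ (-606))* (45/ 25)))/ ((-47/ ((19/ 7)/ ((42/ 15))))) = -285/4747 = -0.06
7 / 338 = 0.02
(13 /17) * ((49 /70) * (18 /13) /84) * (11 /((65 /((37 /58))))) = 1221/1281800 = 0.00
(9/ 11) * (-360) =-3240/11 = -294.55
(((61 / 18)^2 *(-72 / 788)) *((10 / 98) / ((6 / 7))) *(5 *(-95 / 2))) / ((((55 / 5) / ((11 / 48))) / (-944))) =-521405125/893592 = -583.49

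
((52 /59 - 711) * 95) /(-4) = 3980215/236 = 16865.32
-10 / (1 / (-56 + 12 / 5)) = 536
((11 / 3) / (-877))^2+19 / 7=131521906/48455127 = 2.71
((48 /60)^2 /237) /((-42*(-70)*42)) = 2/91452375 = 0.00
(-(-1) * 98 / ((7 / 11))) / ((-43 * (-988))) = 77/21242 = 0.00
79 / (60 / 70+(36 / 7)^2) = 3871/1338 = 2.89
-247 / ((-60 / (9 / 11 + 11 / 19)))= 949/165 = 5.75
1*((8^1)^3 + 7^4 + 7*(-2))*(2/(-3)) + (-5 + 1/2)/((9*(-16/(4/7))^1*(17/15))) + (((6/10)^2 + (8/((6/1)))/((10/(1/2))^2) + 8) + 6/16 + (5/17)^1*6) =-68620679/35700 = -1922.15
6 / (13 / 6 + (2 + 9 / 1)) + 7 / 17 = 1165/1343 = 0.87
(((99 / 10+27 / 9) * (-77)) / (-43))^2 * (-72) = -960498/25 = -38419.92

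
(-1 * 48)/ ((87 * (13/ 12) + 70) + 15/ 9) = -576/1991 = -0.29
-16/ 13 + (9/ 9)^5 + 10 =127/13 = 9.77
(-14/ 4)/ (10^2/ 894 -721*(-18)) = -3129/11602432 = 0.00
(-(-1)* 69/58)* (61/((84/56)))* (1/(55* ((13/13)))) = 1403/1595 = 0.88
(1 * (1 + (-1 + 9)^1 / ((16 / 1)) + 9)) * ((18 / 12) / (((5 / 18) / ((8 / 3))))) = 756/5 = 151.20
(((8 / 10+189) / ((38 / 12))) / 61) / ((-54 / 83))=-78767/52155 = -1.51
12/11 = 1.09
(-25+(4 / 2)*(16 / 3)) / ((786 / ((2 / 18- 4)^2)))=-52675/190998 = -0.28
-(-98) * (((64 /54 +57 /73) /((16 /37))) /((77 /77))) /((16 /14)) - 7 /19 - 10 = 909524507/2396736 = 379.48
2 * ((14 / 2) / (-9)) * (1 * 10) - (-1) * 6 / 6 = -131/9 = -14.56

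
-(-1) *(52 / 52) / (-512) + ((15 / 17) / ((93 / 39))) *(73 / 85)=1448705/4587008 = 0.32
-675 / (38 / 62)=-20925/19 = -1101.32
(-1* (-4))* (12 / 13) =48/13 = 3.69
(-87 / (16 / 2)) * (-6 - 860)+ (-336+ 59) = 36563/4 = 9140.75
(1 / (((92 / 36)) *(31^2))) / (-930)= -3/6851930 = 0.00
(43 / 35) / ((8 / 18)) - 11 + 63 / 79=-82267/11060 = -7.44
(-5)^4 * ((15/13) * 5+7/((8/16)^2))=274375/13 = 21105.77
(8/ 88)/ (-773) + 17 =144550/8503 = 17.00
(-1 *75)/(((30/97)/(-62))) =15035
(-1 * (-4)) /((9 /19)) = 76/9 = 8.44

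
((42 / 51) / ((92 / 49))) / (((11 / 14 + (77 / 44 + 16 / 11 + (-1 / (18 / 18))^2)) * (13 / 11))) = 0.07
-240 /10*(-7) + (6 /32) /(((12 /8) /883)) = 2227/8 = 278.38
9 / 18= 1/2 = 0.50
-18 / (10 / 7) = -63/5 = -12.60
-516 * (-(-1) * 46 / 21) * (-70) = 79120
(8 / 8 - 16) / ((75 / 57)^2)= -1083/125 = -8.66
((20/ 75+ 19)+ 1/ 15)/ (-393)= -58/1179 = -0.05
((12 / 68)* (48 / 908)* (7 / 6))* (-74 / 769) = -3108/2967571 = 0.00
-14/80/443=-7/17720 = 0.00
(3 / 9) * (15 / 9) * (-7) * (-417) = 4865/3 = 1621.67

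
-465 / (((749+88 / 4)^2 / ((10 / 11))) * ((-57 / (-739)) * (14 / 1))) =-572725/869667183 = 0.00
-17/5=-3.40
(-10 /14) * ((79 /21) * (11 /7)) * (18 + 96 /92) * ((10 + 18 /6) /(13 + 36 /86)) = -354612830/4551953 = -77.90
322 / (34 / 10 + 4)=1610/37 = 43.51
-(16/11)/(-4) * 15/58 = 30/319 = 0.09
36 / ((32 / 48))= 54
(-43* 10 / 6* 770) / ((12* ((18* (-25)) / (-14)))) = -23177/162 = -143.07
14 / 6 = 7/3 = 2.33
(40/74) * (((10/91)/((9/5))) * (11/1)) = 11000/30303 = 0.36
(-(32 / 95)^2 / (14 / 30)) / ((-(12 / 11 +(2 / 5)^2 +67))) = 168960/47429263 = 0.00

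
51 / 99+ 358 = 358.52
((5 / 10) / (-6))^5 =-1/248832 = 0.00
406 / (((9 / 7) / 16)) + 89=5141.44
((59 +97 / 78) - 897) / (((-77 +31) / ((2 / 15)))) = 65267/26910 = 2.43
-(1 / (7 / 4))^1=-4/7 = -0.57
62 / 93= 0.67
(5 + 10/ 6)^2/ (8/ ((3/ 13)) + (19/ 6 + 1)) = 800/699 = 1.14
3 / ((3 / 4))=4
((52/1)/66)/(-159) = -26/5247 = 0.00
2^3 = 8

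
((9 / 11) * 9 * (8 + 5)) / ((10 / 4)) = 2106/55 = 38.29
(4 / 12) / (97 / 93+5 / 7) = 217/1144 = 0.19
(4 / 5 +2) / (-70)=-1/25 = -0.04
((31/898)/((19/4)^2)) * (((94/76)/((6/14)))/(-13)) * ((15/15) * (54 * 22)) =-16155216/40035983 = -0.40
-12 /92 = -3/23 = -0.13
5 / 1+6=11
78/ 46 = 39/23 = 1.70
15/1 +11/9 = 146/9 = 16.22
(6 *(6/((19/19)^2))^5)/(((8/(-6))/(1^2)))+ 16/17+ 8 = -594712/17 = -34983.06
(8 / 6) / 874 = 2/1311 = 0.00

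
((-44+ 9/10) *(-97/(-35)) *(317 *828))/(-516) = 914444511/15050 = 60760.43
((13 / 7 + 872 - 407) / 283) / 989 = 76/45563 = 0.00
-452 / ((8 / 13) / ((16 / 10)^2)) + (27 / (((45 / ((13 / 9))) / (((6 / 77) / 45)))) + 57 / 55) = -32558563/17325 = -1879.28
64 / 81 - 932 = -75428/81 = -931.21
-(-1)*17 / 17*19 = 19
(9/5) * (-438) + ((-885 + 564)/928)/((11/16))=-2516601/3190 = -788.90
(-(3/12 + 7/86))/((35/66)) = -1881/3010 = -0.62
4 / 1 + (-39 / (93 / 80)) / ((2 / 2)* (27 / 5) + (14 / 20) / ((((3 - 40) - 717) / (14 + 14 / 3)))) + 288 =269652628/943609 = 285.77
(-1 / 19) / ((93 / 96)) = -32/589 = -0.05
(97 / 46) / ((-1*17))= -97/782 = -0.12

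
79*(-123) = -9717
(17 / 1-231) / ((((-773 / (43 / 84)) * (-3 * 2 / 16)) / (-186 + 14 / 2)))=3294316/48699 = 67.65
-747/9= -83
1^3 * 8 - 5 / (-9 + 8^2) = 87/11 = 7.91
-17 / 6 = -2.83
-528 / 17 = -31.06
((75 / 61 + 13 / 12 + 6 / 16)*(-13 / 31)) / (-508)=51155/23055072 = 0.00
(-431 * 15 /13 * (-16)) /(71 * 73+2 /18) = 116370/75803 = 1.54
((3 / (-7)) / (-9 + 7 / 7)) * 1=3/56 = 0.05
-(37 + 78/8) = -187/4 = -46.75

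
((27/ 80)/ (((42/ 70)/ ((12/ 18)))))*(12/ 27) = 1/6 = 0.17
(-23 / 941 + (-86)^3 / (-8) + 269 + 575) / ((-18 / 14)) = -529271876/8469 = -62495.20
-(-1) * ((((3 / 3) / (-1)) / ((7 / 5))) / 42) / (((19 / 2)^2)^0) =-5/294 = -0.02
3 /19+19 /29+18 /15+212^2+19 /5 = 24767347/551 = 44949.81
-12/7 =-1.71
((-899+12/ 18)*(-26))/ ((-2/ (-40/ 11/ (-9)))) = -127400/27 = -4718.52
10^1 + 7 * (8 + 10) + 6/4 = 275/2 = 137.50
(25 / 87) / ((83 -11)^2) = 25/451008 = 0.00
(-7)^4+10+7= 2418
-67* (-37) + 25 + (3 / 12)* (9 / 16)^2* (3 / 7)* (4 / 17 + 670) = 153948083/60928 = 2526.72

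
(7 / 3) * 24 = 56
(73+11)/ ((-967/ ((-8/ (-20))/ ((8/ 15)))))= -63/967 = -0.07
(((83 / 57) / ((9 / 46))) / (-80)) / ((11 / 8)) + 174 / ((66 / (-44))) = -3274849/28215 = -116.07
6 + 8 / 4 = 8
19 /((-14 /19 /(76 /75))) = -13718/525 = -26.13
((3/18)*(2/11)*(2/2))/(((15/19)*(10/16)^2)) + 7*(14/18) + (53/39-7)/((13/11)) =1609379/2091375 = 0.77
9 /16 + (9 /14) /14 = 0.61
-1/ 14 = -0.07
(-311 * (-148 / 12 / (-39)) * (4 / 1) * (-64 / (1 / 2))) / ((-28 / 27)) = -4418688/91 = -48557.01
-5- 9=-14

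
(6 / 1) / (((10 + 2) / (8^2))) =32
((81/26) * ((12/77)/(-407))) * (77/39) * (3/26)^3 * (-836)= 41553/13737841 = 0.00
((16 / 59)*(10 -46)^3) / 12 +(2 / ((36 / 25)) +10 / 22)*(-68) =-6890782/5841 = -1179.73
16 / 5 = 3.20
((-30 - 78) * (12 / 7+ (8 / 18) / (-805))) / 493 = -148992/396865 = -0.38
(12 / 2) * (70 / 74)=210/37 = 5.68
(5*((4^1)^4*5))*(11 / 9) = 70400/9 = 7822.22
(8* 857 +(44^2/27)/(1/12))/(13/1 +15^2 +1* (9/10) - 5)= 694480/21051 = 32.99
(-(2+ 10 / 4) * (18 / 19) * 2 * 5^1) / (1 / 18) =-14580/19 = -767.37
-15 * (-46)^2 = -31740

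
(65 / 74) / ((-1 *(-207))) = 65/15318 = 0.00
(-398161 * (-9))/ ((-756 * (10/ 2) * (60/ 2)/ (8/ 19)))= -398161/29925 = -13.31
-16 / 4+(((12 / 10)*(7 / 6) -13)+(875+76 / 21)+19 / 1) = 92612/105 = 882.02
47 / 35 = 1.34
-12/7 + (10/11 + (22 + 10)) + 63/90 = 24559/770 = 31.89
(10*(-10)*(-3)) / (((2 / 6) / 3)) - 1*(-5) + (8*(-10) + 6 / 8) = 10503/4 = 2625.75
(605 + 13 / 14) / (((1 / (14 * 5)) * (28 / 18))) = 381735/14 = 27266.79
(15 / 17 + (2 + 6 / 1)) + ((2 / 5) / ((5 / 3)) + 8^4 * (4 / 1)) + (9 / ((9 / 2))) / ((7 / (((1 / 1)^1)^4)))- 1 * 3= 48761464/2975 = 16390.41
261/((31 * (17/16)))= 7.92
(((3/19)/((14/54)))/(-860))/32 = -81/3660160 = 0.00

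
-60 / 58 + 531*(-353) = -187444.03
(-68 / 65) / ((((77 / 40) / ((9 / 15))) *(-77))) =1632/385385 = 0.00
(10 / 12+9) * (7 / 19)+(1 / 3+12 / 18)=527/114 = 4.62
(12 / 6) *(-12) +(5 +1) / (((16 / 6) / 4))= -15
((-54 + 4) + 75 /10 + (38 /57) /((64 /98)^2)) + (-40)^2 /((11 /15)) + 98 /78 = 2142.14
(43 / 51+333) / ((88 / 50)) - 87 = 115211/1122 = 102.68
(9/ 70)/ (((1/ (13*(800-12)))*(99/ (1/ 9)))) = 5122/3465 = 1.48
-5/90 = -1/18 = -0.06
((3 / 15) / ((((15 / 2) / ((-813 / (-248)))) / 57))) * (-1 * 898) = -6935703/1550 = -4474.65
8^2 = 64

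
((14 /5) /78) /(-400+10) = -7/76050 = 0.00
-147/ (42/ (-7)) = 24.50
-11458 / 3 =-3819.33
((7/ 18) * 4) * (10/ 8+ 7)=77/6 = 12.83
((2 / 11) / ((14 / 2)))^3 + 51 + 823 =399009850/456533 = 874.00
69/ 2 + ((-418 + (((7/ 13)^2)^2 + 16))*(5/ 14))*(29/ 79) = -287335234/15794233 = -18.19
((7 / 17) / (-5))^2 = 49/7225 = 0.01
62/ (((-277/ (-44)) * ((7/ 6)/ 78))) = 1276704/1939 = 658.43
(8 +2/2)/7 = 9/7 = 1.29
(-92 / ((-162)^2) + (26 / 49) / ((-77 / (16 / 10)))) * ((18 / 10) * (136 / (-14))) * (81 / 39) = 122303644/231756525 = 0.53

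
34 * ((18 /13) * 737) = 451044/13 = 34695.69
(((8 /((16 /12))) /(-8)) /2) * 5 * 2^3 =-15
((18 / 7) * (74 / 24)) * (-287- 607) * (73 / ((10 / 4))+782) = -201246552/35 = -5749901.49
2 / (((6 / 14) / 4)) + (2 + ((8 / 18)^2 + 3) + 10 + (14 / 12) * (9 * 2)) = 4444/81 = 54.86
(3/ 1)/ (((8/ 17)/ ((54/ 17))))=81/4 = 20.25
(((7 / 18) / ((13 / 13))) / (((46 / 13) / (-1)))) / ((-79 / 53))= 4823/65412 = 0.07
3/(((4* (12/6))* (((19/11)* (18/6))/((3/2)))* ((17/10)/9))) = 1485/2584 = 0.57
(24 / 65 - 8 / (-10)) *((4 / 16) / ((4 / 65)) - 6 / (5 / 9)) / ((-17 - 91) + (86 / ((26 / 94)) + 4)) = -10241/269000 = -0.04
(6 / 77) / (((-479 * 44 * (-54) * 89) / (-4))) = -1/324976113 = 0.00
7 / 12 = 0.58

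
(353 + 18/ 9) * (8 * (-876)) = -2487840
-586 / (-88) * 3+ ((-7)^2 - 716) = -647.02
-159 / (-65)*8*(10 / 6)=32.62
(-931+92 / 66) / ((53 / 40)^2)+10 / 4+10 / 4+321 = -18863978/92697 = -203.50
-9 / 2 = -4.50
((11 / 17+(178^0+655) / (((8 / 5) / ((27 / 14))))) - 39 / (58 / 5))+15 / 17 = 5444861/6902 = 788.88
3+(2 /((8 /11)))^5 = 164123/1024 = 160.28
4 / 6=2/3 = 0.67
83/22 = 3.77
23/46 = 1/2 = 0.50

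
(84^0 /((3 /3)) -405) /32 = -101/8 = -12.62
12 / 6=2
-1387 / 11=-126.09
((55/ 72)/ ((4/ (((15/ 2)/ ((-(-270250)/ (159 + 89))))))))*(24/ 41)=341/443210 = 0.00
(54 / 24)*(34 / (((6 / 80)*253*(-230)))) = -0.02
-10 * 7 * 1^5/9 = -70/9 = -7.78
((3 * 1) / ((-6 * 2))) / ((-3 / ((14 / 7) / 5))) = 1/30 = 0.03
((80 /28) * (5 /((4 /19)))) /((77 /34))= 16150/539 = 29.96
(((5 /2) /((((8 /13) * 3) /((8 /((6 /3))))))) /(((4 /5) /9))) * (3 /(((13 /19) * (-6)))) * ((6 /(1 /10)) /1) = -21375/8 = -2671.88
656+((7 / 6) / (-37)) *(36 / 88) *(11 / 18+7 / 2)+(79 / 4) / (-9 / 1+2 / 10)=345155/528 = 653.70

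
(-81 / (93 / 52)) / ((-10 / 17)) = 11934/155 = 76.99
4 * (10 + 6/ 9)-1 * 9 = 101/3 = 33.67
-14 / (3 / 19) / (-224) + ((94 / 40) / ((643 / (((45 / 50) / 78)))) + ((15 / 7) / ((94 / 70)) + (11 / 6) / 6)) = 203062123/88396425 = 2.30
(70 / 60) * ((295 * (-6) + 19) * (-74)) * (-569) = -258046621/3 = -86015540.33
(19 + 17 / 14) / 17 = 283/238 = 1.19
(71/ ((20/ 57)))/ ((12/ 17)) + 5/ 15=68879/240 = 287.00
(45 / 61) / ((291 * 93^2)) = 5/17058711 = 0.00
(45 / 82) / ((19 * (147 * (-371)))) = -15/28322882 = 0.00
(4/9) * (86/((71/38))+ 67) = 10700/213 = 50.23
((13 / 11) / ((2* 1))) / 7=13/154 = 0.08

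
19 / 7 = 2.71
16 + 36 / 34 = 17.06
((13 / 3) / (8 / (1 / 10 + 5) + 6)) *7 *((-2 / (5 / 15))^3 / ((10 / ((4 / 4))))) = -83538/965 = -86.57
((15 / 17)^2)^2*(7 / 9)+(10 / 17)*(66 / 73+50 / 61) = 552458755/371919013 = 1.49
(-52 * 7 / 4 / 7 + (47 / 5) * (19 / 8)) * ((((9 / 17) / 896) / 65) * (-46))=-77211/19801600 = 0.00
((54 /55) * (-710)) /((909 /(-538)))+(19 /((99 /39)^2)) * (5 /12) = 546172243/1319868 = 413.81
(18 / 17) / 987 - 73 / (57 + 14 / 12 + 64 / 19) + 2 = 0.81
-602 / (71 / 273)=-164346/71 = -2314.73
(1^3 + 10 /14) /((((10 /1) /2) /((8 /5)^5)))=393216/109375 = 3.60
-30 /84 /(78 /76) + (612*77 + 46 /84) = 25729813/546 = 47124.20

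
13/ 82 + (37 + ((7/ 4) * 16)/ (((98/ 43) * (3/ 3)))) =28381/574 = 49.44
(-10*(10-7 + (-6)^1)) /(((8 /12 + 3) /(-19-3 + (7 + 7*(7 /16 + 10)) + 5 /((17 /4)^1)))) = 725085/1496 = 484.68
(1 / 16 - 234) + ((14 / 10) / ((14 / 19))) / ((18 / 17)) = -167143/720 = -232.14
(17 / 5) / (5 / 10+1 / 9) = 306/55 = 5.56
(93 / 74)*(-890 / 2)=-41385/74 = -559.26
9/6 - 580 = -1157/2 = -578.50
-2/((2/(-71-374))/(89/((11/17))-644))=-225372.27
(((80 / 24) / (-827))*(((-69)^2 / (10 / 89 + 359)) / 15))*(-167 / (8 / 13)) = 102212851/105726988 = 0.97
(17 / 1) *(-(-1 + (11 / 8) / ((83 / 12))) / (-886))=-2261/147076 = -0.02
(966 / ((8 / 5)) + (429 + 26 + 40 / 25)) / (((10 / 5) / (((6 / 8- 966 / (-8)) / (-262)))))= -5153301/20960 = -245.86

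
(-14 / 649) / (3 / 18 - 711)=84/2767985 = 0.00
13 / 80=0.16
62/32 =31/16 = 1.94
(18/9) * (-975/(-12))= 162.50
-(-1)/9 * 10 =10/9 = 1.11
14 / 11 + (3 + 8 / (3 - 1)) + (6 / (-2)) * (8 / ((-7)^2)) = 4195/539 = 7.78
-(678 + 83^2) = -7567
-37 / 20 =-1.85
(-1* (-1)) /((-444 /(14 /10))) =-7/2220 = 0.00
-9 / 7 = -1.29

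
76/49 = 1.55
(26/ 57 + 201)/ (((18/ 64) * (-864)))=-11483/13851 = -0.83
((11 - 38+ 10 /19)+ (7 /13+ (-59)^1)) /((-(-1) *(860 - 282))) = -20979/142766 = -0.15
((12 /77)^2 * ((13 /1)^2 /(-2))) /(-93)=4056/183799 = 0.02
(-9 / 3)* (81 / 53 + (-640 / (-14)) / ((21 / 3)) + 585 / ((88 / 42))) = -98475063/114268 = -861.79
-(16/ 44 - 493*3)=16265/11 = 1478.64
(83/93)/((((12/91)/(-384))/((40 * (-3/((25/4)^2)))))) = 30937088/3875 = 7983.76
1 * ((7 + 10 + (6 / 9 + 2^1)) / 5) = 59/15 = 3.93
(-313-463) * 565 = -438440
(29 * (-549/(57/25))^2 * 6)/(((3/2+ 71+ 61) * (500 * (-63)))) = -539545/224903 = -2.40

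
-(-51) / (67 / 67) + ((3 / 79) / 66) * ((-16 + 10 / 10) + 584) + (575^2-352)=330324.33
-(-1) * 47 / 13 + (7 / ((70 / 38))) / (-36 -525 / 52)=550451/155805 = 3.53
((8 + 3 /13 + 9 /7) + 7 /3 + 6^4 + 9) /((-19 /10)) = -3595000/5187 = -693.08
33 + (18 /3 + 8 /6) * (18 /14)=297/7 = 42.43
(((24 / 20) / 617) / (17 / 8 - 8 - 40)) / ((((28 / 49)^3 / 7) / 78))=-280917/2264390 = -0.12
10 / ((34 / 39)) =195/17 = 11.47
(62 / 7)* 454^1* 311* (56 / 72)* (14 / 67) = 122556392/603 = 203244.43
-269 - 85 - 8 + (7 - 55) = -410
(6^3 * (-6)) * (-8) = 10368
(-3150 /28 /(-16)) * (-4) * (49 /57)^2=-60025/2888 = -20.78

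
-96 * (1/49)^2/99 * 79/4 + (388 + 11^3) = 136200895/79233 = 1718.99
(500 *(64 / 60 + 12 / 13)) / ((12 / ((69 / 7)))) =223100/273 = 817.22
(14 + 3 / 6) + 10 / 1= 24.50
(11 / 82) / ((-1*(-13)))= 11/1066 = 0.01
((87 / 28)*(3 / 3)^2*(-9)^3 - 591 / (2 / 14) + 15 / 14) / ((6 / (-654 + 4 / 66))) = 322313485/462 = 697648.24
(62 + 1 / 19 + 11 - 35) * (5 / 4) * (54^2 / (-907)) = -2635335/17233 = -152.92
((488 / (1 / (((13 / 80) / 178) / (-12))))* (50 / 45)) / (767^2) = -61/869943672 = 0.00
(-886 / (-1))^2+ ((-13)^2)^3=5611805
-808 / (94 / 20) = -8080/47 = -171.91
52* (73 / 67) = 3796/67 = 56.66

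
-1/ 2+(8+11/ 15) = 247/30 = 8.23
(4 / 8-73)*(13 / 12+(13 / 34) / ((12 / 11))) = -28275/272 = -103.95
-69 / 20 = -3.45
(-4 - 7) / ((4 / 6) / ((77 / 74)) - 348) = 2541/80240 = 0.03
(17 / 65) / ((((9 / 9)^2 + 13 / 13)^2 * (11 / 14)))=119/1430 = 0.08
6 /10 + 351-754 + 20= -1912/5 = -382.40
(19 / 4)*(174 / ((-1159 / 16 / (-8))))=5568/61 = 91.28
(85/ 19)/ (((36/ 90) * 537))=425/20406 = 0.02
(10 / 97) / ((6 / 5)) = 0.09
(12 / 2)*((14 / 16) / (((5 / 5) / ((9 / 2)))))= 189/8 = 23.62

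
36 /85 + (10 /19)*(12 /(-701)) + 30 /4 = 17920293/2264230 = 7.91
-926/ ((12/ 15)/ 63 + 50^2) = -145845/393752 = -0.37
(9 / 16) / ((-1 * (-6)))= 3/32 = 0.09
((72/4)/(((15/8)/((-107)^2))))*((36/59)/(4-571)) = -732736/6195 = -118.28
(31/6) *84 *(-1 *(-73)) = 31682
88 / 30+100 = 1544/15 = 102.93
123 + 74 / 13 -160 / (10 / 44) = -7479/13 = -575.31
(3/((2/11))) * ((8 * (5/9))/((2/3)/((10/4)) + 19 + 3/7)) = 175/47 = 3.72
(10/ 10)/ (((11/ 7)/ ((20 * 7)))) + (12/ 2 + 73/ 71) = 75069/781 = 96.12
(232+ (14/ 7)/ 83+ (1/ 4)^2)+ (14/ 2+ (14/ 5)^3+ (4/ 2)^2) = 43996407/166000 = 265.04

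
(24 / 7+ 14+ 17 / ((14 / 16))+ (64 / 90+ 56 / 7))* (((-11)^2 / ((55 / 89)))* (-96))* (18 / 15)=-899364224/875 = -1027844.83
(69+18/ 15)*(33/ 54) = 429/10 = 42.90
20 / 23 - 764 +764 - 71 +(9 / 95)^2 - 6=-15800912/207575 = -76.12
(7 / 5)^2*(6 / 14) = 0.84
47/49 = 0.96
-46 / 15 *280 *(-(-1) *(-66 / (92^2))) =154/23 = 6.70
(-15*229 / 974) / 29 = -3435/28246 = -0.12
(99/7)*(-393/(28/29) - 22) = -1189287/196 = -6067.79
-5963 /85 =-70.15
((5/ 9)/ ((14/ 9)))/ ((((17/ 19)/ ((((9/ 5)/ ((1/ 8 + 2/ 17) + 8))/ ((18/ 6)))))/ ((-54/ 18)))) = -36/413 = -0.09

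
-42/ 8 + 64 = 58.75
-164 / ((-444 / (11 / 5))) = 451/555 = 0.81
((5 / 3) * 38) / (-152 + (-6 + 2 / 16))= -1520/3789 = -0.40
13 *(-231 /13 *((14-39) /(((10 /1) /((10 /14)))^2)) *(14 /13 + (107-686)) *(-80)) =123964500/91 = 1362247.25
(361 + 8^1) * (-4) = -1476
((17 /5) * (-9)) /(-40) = 153/200 = 0.76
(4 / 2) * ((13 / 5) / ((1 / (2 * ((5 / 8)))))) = 13/2 = 6.50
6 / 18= 0.33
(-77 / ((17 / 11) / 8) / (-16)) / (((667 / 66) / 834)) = 23311134/11339 = 2055.84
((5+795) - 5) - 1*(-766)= 1561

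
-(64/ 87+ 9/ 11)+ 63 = 61.45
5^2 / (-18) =-25/18 = -1.39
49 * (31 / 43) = 1519/43 = 35.33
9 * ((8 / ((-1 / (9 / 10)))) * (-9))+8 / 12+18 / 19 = 166672/285 = 584.81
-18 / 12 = -3/2 = -1.50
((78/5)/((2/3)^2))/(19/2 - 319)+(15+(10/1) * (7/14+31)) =1020999/3095 = 329.89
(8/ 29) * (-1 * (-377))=104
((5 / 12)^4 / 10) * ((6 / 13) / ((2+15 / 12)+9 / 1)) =125/1100736 = 0.00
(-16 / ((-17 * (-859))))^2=256/213247609 = 0.00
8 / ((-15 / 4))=-32/15 = -2.13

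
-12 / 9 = -4/3 = -1.33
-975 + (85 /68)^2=-15575/16 = -973.44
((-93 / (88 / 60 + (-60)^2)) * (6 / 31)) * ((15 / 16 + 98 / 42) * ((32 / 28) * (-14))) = 0.26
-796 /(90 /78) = -10348/15 = -689.87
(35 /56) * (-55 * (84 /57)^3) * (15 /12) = -137.52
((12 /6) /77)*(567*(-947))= -153414/11 = -13946.73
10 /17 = 0.59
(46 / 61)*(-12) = -552/61 = -9.05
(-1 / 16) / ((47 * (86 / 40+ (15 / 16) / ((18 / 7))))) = -30/56729 = 0.00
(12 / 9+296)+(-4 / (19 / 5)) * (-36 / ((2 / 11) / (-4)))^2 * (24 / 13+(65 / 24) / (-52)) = -877557236/741 = -1184287.77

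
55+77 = 132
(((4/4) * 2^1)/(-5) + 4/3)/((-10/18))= -42/25 = -1.68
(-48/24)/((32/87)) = -87/16 = -5.44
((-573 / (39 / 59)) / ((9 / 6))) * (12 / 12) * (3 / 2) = -866.85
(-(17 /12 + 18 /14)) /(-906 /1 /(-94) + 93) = -0.03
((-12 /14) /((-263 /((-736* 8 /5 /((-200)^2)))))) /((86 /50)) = -552/9895375 = 0.00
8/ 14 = 4/7 = 0.57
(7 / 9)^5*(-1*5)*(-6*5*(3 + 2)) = 213.47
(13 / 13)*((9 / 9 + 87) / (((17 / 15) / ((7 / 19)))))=9240/323 = 28.61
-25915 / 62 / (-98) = 25915/6076 = 4.27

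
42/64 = 21/32 = 0.66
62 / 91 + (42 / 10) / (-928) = 285769/422240 = 0.68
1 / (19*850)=1/16150 = 0.00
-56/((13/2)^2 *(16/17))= -238/169 = -1.41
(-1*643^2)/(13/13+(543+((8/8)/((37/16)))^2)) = -566011681/744992 = -759.76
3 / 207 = 1/69 = 0.01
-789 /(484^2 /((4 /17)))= -789/995588 = 0.00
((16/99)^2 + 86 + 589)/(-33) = -6615931/323433 = -20.46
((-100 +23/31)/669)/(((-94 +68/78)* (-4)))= -40001/100432064 = 0.00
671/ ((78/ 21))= 4697/26 = 180.65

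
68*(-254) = -17272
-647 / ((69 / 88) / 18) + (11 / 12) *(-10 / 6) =-14854.40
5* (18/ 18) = 5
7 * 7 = 49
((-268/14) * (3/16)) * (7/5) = -201/40 = -5.02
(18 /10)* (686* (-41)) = -50626.80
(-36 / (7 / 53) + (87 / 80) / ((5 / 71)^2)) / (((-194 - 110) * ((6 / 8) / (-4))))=-248677/266000 = -0.93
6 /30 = 1/5 = 0.20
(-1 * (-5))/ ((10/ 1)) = 1/2 = 0.50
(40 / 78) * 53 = 1060/39 = 27.18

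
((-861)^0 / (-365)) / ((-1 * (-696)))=-1/254040 = 0.00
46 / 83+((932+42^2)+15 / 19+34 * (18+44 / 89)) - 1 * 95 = 453501972/140353 = 3231.15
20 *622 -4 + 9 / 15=62183/5 = 12436.60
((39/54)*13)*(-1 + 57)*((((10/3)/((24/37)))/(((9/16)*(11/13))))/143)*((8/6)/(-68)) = -3501680/4498659 = -0.78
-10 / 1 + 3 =-7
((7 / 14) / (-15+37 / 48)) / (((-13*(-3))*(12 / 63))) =-42/8879 = 0.00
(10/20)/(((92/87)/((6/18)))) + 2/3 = 455/552 = 0.82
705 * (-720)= -507600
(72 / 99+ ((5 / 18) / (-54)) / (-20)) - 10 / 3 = -111445/42768 = -2.61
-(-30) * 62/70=186/7 = 26.57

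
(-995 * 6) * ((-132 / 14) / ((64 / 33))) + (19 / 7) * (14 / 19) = 3250889/112 = 29025.79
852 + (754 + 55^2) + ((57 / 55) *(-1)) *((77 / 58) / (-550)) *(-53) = 738623353/159500 = 4630.87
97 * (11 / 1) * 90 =96030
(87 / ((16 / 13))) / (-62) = -1.14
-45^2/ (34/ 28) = -28350/17 = -1667.65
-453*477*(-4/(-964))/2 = -216081/482 = -448.30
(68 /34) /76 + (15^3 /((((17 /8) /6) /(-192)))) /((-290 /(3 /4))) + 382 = 95803281/18734 = 5113.87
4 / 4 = 1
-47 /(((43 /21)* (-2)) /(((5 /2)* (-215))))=-24675/4 = -6168.75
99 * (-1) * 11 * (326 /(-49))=7245.18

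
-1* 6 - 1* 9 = -15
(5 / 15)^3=1/27 = 0.04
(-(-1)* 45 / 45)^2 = 1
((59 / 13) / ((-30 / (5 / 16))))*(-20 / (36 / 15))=1475/3744 = 0.39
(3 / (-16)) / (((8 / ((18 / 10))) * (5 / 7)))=-189/3200 = -0.06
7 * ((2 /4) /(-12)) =-7/24 = -0.29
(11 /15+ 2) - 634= -9469/15 = -631.27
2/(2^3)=1/4 = 0.25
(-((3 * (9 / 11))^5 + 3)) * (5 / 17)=-74160300/2737867 = -27.09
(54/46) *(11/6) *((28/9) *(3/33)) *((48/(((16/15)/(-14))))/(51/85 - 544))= 44100/62491 = 0.71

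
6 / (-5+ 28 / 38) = -38/27 = -1.41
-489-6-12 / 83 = -41097/83 = -495.14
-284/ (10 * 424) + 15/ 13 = 1.09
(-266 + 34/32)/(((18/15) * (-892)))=7065/28544 = 0.25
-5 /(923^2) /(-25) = 1/4259645 = 0.00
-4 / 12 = -1/3 = -0.33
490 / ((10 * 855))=0.06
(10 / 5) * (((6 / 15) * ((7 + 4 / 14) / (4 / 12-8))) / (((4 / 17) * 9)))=-289/805 = -0.36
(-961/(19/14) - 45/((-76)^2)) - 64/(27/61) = -852.71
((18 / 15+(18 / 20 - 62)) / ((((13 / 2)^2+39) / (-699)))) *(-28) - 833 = -24800881/1625 = -15262.08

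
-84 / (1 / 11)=-924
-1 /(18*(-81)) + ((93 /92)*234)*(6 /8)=23796839/134136 = 177.41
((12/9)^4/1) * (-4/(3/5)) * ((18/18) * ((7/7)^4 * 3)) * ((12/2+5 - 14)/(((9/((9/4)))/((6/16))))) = 160/9 = 17.78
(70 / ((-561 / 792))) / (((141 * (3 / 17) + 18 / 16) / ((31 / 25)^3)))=-7.24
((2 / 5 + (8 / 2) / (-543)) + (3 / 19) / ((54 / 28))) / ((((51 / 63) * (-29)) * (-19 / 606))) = 103832848/161065565 = 0.64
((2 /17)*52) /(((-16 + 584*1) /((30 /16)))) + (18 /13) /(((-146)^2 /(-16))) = 12813783/668938712 = 0.02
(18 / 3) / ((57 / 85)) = 170/19 = 8.95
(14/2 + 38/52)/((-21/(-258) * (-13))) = -8643/1183 = -7.31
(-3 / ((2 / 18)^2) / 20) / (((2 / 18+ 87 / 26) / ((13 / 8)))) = -369603/64720 = -5.71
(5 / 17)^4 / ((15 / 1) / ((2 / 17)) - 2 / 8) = 2500/42512189 = 0.00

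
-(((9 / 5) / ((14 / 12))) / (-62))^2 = -729/1177225 = 0.00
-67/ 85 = -0.79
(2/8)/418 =1/1672 = 0.00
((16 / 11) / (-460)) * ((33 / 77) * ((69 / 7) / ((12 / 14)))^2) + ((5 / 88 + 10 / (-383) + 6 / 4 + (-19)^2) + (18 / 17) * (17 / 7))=430477669/1179640 = 364.92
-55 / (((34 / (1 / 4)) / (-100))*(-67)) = -1375/2278 = -0.60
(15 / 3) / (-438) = -5/438 = -0.01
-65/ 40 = -13/8 = -1.62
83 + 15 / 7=596/7 = 85.14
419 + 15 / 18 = 2519/6 = 419.83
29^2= 841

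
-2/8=-1/4 = -0.25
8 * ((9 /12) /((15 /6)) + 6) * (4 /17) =1008/85 = 11.86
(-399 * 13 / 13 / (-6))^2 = 17689/4 = 4422.25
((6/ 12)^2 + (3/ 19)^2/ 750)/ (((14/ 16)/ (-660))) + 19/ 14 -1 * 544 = -92392093/126350 = -731.24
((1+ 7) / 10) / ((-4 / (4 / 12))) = -1/15 = -0.07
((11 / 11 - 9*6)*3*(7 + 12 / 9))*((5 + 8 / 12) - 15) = 37100/3 = 12366.67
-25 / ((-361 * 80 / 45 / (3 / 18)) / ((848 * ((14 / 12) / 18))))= 9275/25992 = 0.36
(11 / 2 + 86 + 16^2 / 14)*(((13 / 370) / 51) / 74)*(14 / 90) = 19981/125674200 = 0.00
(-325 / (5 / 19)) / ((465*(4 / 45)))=-3705/124 = -29.88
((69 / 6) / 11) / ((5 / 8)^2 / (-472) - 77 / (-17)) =5905664/25581501 = 0.23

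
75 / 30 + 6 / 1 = 8.50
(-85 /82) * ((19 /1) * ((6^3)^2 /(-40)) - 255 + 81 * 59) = 749598/41 = 18282.88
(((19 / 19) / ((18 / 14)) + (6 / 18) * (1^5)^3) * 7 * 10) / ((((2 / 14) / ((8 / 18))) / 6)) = 39200/27 = 1451.85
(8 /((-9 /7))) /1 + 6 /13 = -674/117 = -5.76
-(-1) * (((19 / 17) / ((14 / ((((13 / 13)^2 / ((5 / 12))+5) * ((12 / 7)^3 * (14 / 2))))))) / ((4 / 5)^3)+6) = 544497/11662 = 46.69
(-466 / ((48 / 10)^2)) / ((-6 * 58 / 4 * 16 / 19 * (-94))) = -110675/37684224 = 0.00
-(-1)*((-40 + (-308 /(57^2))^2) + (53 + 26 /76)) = 281868281/21112002 = 13.35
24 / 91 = 0.26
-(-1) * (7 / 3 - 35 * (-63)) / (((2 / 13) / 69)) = 989989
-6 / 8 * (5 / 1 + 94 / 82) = -189/41 = -4.61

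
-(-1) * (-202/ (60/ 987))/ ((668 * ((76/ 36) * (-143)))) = 299061/18149560 = 0.02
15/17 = 0.88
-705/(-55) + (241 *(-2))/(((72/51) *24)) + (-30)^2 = 2846741/3168 = 898.59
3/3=1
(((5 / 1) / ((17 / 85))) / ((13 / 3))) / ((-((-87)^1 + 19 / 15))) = 1125/16718 = 0.07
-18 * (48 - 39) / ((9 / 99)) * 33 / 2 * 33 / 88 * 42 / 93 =-617463/124 = -4979.54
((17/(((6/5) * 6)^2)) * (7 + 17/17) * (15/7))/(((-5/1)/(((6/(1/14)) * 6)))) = -1700/3 = -566.67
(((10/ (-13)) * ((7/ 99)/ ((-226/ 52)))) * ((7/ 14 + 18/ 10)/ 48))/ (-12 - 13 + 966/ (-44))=-161/12606732 = 0.00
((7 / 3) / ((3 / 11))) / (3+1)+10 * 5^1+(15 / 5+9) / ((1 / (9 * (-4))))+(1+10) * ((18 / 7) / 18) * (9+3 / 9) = -13147/36 = -365.19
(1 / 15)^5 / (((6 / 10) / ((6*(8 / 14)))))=8/1063125 = 0.00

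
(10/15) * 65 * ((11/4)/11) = 65/6 = 10.83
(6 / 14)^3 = 27/343 = 0.08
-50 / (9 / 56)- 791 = -9919/9 = -1102.11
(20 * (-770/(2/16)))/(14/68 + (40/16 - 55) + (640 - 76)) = -2094400/8699 = -240.76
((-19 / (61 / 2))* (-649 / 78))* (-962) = -912494/183 = -4986.31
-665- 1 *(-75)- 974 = -1564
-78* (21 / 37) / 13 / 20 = -63/370 = -0.17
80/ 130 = 8/13 = 0.62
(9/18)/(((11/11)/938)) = 469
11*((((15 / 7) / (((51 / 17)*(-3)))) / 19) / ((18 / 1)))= -55/7182 = -0.01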